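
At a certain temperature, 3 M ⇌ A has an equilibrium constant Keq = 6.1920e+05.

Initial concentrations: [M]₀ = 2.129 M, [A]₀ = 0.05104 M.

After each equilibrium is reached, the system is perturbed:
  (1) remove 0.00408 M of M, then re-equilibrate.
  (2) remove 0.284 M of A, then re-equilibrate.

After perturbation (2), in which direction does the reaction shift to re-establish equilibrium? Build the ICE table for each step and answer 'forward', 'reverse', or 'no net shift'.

Q₀ = 0.005289 vs Keq = 6.1920e+05 ⇒ Q<K, forward
Step 1:
                   M          A
  Initial      2.129    0.05104
  Change      -2.118     0.7061
  Equil      0.01069     0.7571
  solve Keq expr → x = 0.7061; check Q = 6.1920e+05
Then remove 0.00408 M of M.
Step 2:
                   M          A
  Initial   0.006613     0.7571
  Change    0.004074  -0.001358
  Equil      0.01069     0.7558
  solve Keq expr → x = -0.001358; check Q = 6.1920e+05
Then remove 0.284 M of A.
Step 3:
                   M          A
  Initial    0.01069     0.4718
  Change    -0.00155 5.1672e-04
  Equil     0.009137     0.4723
  solve Keq expr → x = 5.1672e-04; check Q = 6.1920e+05

Direction: forward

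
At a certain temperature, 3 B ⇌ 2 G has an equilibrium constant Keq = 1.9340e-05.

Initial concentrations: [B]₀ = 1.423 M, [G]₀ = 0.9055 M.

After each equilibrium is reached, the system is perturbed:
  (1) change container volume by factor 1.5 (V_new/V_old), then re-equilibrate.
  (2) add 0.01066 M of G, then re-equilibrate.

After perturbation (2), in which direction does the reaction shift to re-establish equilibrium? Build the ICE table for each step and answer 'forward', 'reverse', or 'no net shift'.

Direction: reverse

Q₀ = 0.2846 vs Keq = 1.9340e-05 ⇒ Q>K, reverse
Step 1:
                  B         G
  Initial     1.423    0.9055
  Change      1.328   -0.8854
  Equil       2.751   0.02007
  solve Keq expr → x = -0.4427; check Q = 1.9340e-05
Then change container volume by factor 1.5 (V_new/V_old).
Step 2:
                  B         G
  Initial     1.834   0.01338
  Change   0.003634 -0.002423
  Equil       1.838   0.01096
  solve Keq expr → x = -0.001211; check Q = 1.9340e-05
Then add 0.01066 M of G.
Step 3:
                  B         G
  Initial     1.838   0.02162
  Change    0.01578  -0.01052
  Equil       1.854    0.0111
  solve Keq expr → x = -0.005259; check Q = 1.9340e-05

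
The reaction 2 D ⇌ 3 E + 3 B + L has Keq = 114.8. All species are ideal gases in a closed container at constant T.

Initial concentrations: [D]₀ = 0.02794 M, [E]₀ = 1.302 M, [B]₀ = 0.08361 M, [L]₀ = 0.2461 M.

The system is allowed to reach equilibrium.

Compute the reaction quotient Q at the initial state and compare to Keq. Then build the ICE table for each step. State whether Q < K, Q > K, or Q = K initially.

Q₀ = 0.4067 vs Keq = 114.8 ⇒ Q<K, forward
Step 1:
                   D          E          B          L
  I          0.02794      1.302    0.08361     0.2461
  C         -0.02485    0.03727    0.03727    0.01242
  E         0.003091      1.339     0.1209     0.2585
  solve Keq expr → x = 0.01242; check Q = 114.8

Q₀ = 0.4067; Q < K (proceeds forward)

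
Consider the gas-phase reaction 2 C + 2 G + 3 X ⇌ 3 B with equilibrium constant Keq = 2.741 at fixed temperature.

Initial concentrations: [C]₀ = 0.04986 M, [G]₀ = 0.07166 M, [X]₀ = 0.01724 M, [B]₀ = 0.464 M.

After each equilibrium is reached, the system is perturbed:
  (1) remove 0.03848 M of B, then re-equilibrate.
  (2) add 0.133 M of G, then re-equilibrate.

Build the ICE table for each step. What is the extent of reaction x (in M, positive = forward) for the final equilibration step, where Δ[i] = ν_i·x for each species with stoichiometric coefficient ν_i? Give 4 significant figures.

Q₀ = 1.5272e+09 vs Keq = 2.741 ⇒ Q>K, reverse
Step 1:
                    C           G           X           B
  init        0.04986     0.07166     0.01724       0.464
  Δ             0.239       0.239      0.3586     -0.3586
  eq           0.2889      0.3107      0.3758      0.1054
  solve Keq expr → x = -0.1195; check Q = 2.741
Then remove 0.03848 M of B.
Step 2:
                    C           G           X           B
  init         0.2889      0.3107      0.3758     0.06696
  Δ          -0.01633    -0.01633     -0.0245      0.0245
  eq           0.2726      0.2944      0.3513     0.09146
  solve Keq expr → x = 0.008167; check Q = 2.741
Then add 0.133 M of G.
Step 3:
                    C           G           X           B
  init         0.2726      0.4274      0.3513     0.09146
  Δ          -0.01054    -0.01054    -0.01582     0.01582
  eq            0.262      0.4168      0.3355      0.1073
  solve Keq expr → x = 0.005272; check Q = 2.741

x = 0.005272 M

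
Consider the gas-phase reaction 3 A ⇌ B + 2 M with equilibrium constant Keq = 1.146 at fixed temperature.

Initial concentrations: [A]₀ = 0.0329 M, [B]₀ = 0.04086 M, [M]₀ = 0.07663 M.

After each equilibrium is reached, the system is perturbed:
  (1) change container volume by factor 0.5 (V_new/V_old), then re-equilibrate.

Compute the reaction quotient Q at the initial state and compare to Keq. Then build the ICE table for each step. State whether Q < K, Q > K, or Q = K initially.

Q₀ = 6.738 vs Keq = 1.146 ⇒ Q>K, reverse
Step 1:
                  A         B         M
  I          0.0329   0.04086   0.07663
  C         0.01758 -0.005861  -0.01172
  E         0.05048     0.035   0.06491
  solve Keq expr → x = -0.005861; check Q = 1.146
Then change container volume by factor 0.5 (V_new/V_old).
Step 2:
                  A         B         M
  I           0.101      0.07    0.1298
  C               0         0         0
  E           0.101      0.07    0.1298
  solve Keq expr → x = 0; check Q = 1.146

Q₀ = 6.738; Q > K (proceeds reverse)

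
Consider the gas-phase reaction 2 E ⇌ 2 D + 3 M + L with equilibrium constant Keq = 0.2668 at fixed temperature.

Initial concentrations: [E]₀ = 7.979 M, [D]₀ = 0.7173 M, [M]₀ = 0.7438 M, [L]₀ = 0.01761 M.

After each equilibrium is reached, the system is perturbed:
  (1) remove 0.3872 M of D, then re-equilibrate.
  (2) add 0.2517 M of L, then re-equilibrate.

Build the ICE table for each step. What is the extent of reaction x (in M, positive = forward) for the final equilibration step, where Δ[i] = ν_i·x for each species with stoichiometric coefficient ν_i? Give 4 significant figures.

x = -0.04305 M

Q₀ = 5.8564e-05 vs Keq = 0.2668 ⇒ Q<K, forward
Step 1:
                   E          D          M          L
  Initial      7.979     0.7173     0.7438    0.01761
  Change     -0.9374     0.9374      1.406     0.4687
  Equil        7.042      1.655       2.15     0.4863
  solve Keq expr → x = 0.4687; check Q = 0.2668
Then remove 0.3872 M of D.
Step 2:
                   E          D          M          L
  Initial      7.042      1.267       2.15     0.4863
  Change     -0.1114     0.1114      0.167    0.05568
  Equil         6.93      1.379      2.317      0.542
  solve Keq expr → x = 0.05568; check Q = 0.2668
Then add 0.2517 M of L.
Step 3:
                   E          D          M          L
  Initial       6.93      1.379      2.317     0.7937
  Change     0.08609   -0.08609    -0.1291   -0.04305
  Equil        7.016      1.293      2.188     0.7506
  solve Keq expr → x = -0.04305; check Q = 0.2668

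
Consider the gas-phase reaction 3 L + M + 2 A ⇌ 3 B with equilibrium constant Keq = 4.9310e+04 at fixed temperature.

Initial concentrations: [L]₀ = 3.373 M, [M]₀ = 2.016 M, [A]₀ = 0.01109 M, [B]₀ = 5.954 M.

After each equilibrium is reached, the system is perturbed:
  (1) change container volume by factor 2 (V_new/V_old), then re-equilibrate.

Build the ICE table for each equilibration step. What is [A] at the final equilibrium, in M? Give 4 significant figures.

[A]_eq = 0.0104 M

Q₀ = 2.2183e+04 vs Keq = 4.9310e+04 ⇒ Q<K, forward
Step 1:
                   L          M          A          B
  init         3.373      2.016    0.01109      5.954
  Δ         -0.00543   -0.00181   -0.00362    0.00543
  eq           3.368      2.014    0.00747      5.959
  solve Keq expr → x = 0.00181; check Q = 4.9310e+04
Then change container volume by factor 2 (V_new/V_old).
Step 2:
                   L          M          A          B
  init         1.684      1.007   0.003735       2.98
  Δ         0.009999   0.003333   0.006666  -0.009999
  eq           1.694       1.01     0.0104       2.97
  solve Keq expr → x = -0.003333; check Q = 4.9310e+04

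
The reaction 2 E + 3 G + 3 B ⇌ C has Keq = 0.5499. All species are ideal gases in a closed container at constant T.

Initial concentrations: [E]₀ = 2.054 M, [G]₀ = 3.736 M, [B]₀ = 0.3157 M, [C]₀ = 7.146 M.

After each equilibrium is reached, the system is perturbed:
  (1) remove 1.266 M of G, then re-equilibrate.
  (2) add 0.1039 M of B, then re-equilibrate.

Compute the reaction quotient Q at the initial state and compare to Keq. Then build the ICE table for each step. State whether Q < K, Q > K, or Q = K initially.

Q₀ = 1.032; Q > K (proceeds reverse)

Q₀ = 1.032 vs Keq = 0.5499 ⇒ Q>K, reverse
Step 1:
                   E          G          B          C
  I            2.054      3.736     0.3157      7.146
  C          0.04132    0.06198    0.06198   -0.02066
  E            2.095      3.798     0.3777      7.125
  solve Keq expr → x = -0.02066; check Q = 0.5499
Then remove 1.266 M of G.
Step 2:
                   E          G          B          C
  I            2.095      2.532     0.3777      7.125
  C          0.09468      0.142      0.142   -0.04734
  E             2.19      2.674     0.5197      7.078
  solve Keq expr → x = -0.04734; check Q = 0.5499
Then add 0.1039 M of B.
Step 3:
                   E          G          B          C
  I             2.19      2.674     0.6236      7.078
  C         -0.05249   -0.07873   -0.07873    0.02624
  E            2.138      2.595     0.5449      7.104
  solve Keq expr → x = 0.02624; check Q = 0.5499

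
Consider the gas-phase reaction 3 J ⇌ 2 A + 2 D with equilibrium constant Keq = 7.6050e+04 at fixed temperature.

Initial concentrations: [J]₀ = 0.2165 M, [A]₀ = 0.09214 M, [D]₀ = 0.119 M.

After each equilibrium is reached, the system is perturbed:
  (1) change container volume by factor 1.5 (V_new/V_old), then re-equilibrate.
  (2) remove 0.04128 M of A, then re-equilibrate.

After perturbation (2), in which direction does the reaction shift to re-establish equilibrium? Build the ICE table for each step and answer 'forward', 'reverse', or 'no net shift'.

Direction: forward

Q₀ = 0.01185 vs Keq = 7.6050e+04 ⇒ Q<K, forward
Step 1:
                    J           A           D
  I            0.2165     0.09214       0.119
  C           -0.2128      0.1419      0.1419
  E           0.00366       0.234      0.2609
  solve Keq expr → x = 0.07095; check Q = 7.6050e+04
Then change container volume by factor 1.5 (V_new/V_old).
Step 2:
                    J           A           D
  I           0.00244       0.156      0.1739
  C       -3.0494e-04  2.0329e-04  2.0329e-04
  E          0.002135      0.1562      0.1741
  solve Keq expr → x = 1.0165e-04; check Q = 7.6050e+04
Then remove 0.04128 M of A.
Step 3:
                    J           A           D
  I          0.002135      0.1149      0.1741
  C       -3.9059e-04  2.6039e-04  2.6039e-04
  E          0.001744      0.1152      0.1744
  solve Keq expr → x = 1.3020e-04; check Q = 7.6050e+04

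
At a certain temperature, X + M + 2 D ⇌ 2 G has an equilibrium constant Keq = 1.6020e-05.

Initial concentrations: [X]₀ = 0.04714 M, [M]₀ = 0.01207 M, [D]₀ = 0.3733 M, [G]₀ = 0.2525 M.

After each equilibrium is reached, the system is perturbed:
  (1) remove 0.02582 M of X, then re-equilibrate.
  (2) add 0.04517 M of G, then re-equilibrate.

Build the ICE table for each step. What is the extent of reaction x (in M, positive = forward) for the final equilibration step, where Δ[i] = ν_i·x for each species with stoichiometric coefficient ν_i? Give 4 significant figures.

x = -0.02254 M

Q₀ = 804.1 vs Keq = 1.6020e-05 ⇒ Q>K, reverse
Step 1:
                   X          M          D          G
  Initial    0.04714    0.01207     0.3733     0.2525
  Change      0.1261     0.1261     0.2521    -0.2521
  Equil       0.1732     0.1381     0.6254 3.8717e-04
  solve Keq expr → x = -0.1261; check Q = 1.6020e-05
Then remove 0.02582 M of X.
Step 2:
                   X          M          D          G
  Initial     0.1474     0.1381     0.6254 3.8717e-04
  Change  1.4985e-05 1.4985e-05 2.9969e-05 -2.9969e-05
  Equil       0.1474     0.1381     0.6254 3.5720e-04
  solve Keq expr → x = -1.4985e-05; check Q = 1.6020e-05
Then add 0.04517 M of G.
Step 3:
                   X          M          D          G
  Initial     0.1474     0.1381     0.6254    0.04553
  Change     0.02254    0.02254    0.04508   -0.04508
  Equil       0.1699     0.1607     0.6705 4.4348e-04
  solve Keq expr → x = -0.02254; check Q = 1.6020e-05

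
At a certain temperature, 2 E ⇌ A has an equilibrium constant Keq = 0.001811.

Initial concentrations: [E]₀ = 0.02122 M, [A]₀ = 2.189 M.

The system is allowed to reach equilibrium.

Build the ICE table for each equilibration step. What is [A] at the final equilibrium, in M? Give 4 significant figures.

Q₀ = 4861 vs Keq = 0.001811 ⇒ Q>K, reverse
Step 1:
                   E          A
  init       0.02122      2.189
  Δ             4.31     -2.155
  eq           4.331    0.03397
  solve Keq expr → x = -2.155; check Q = 0.001811

[A]_eq = 0.03397 M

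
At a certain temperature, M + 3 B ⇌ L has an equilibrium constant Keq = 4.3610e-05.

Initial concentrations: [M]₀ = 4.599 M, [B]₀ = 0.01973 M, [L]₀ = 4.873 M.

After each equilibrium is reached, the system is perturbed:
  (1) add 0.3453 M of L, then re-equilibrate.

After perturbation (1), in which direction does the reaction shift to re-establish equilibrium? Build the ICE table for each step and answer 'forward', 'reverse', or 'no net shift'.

Direction: reverse

Q₀ = 1.3796e+05 vs Keq = 4.3610e-05 ⇒ Q>K, reverse
Step 1:
                  M         B         L
  Initial     4.599   0.01973     4.873
  Change       4.14     12.42     -4.14
  Equil       8.739     12.44    0.7334
  solve Keq expr → x = -4.14; check Q = 4.3610e-05
Then add 0.3453 M of L.
Step 2:
                  M         B         L
  Initial     8.739     12.44     1.079
  Change     0.2086    0.6259   -0.2086
  Equil       8.947     13.06    0.8701
  solve Keq expr → x = -0.2086; check Q = 4.3610e-05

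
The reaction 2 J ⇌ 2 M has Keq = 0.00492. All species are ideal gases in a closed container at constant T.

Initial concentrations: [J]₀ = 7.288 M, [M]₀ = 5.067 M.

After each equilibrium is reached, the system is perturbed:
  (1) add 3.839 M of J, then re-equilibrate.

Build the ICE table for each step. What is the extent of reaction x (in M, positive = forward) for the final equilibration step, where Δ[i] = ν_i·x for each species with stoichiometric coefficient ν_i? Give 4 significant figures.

x = 0.1258 M

Q₀ = 0.4834 vs Keq = 0.00492 ⇒ Q>K, reverse
Step 1:
                  J         M
  Initial     7.288     5.067
  Change      4.257    -4.257
  Equil       11.55    0.8098
  solve Keq expr → x = -2.129; check Q = 0.00492
Then add 3.839 M of J.
Step 2:
                  J         M
  Initial     15.38    0.8098
  Change    -0.2516    0.2516
  Equil       15.13     1.061
  solve Keq expr → x = 0.1258; check Q = 0.00492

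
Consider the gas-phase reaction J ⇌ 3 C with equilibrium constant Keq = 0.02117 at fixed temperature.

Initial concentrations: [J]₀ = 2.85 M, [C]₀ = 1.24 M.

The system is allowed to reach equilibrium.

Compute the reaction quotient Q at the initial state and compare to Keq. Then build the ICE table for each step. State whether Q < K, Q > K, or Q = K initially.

Q₀ = 0.669; Q > K (proceeds reverse)

Q₀ = 0.669 vs Keq = 0.02117 ⇒ Q>K, reverse
Step 1:
                    J           C
  I              2.85        1.24
  C            0.2785     -0.8354
  E             3.128      0.4046
  solve Keq expr → x = -0.2785; check Q = 0.02117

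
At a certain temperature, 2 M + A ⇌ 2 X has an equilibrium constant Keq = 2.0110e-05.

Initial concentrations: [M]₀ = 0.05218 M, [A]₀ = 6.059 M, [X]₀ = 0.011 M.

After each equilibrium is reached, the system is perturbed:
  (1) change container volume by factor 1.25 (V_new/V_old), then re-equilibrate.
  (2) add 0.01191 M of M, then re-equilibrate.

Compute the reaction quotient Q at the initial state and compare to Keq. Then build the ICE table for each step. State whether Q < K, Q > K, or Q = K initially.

Q₀ = 0.007335; Q > K (proceeds reverse)

Q₀ = 0.007335 vs Keq = 2.0110e-05 ⇒ Q>K, reverse
Step 1:
                   M          A          X
  Initial    0.05218      6.059      0.011
  Change     0.01031   0.005155   -0.01031
  Equil      0.06249      6.064 6.9008e-04
  solve Keq expr → x = -0.005155; check Q = 2.0110e-05
Then change container volume by factor 1.25 (V_new/V_old).
Step 2:
                   M          A          X
  Initial    0.04999      4.851 5.5207e-04
  Change  5.7712e-05 2.8856e-05 -5.7712e-05
  Equil      0.05005      4.851 4.9435e-04
  solve Keq expr → x = -2.8856e-05; check Q = 2.0110e-05
Then add 0.01191 M of M.
Step 3:
                   M          A          X
  Initial    0.06196      4.851 4.9435e-04
  Change  -1.1648e-04 -5.8242e-05 1.1648e-04
  Equil      0.06184      4.851 6.1084e-04
  solve Keq expr → x = 5.8242e-05; check Q = 2.0110e-05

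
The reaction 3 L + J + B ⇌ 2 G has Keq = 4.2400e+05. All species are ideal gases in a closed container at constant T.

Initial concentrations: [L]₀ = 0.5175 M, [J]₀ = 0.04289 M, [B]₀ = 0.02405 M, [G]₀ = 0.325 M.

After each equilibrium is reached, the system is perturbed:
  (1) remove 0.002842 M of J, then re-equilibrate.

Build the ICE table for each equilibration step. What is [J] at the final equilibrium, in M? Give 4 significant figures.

[J]_eq = 0.01623 M

Q₀ = 738.9 vs Keq = 4.2400e+05 ⇒ Q<K, forward
Step 1:
                   L          J          B          G
  init        0.5175    0.04289    0.02405      0.325
  Δ         -0.07157   -0.02386   -0.02386    0.04771
  eq          0.4459    0.01903 1.9411e-04     0.3727
  solve Keq expr → x = 0.02386; check Q = 4.2400e+05
Then remove 0.002842 M of J.
Step 2:
                   L          J          B          G
  init        0.4459    0.01619 1.9411e-04     0.3727
  Δ       1.0010e-04 3.3365e-05 3.3365e-05 -6.6730e-05
  eq           0.446    0.01623 2.2747e-04     0.3726
  solve Keq expr → x = -3.3365e-05; check Q = 4.2400e+05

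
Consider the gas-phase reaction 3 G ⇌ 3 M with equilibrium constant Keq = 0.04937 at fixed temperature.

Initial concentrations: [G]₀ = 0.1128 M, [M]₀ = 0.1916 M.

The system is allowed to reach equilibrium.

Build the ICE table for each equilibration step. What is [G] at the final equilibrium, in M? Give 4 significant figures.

[G]_eq = 0.2227 M

Q₀ = 4.901 vs Keq = 0.04937 ⇒ Q>K, reverse
Step 1:
                  G         M
  init       0.1128    0.1916
  Δ          0.1099   -0.1099
  eq         0.2227    0.0817
  solve Keq expr → x = -0.03663; check Q = 0.04937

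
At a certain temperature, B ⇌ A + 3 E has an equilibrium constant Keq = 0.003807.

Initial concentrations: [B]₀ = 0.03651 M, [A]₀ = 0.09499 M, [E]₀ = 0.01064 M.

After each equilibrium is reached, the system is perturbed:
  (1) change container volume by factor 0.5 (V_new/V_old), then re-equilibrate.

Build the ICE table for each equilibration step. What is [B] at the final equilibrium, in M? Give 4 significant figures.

[B]_eq = 0.04842 M

Q₀ = 3.1339e-06 vs Keq = 0.003807 ⇒ Q<K, forward
Step 1:
                    B           A           E
  Initial     0.03651     0.09499     0.01064
  Change     -0.02224     0.02224     0.06673
  Equil       0.01427      0.1172     0.07737
  solve Keq expr → x = 0.02224; check Q = 0.003807
Then change container volume by factor 0.5 (V_new/V_old).
Step 2:
                    B           A           E
  Initial     0.02853      0.2345      0.1547
  Change      0.01989    -0.01989    -0.05968
  Equil       0.04842      0.2146     0.09507
  solve Keq expr → x = -0.01989; check Q = 0.003807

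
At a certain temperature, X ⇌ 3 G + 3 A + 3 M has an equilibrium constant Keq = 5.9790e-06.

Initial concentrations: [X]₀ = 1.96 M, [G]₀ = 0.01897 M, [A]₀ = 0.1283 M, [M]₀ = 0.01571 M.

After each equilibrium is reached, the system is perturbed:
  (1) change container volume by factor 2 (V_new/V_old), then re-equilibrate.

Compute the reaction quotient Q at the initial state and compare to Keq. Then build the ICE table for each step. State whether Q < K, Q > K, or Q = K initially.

Q₀ = 2.8520e-14 vs Keq = 5.9790e-06 ⇒ Q<K, forward
Step 1:
                    X           G           A           M
  init           1.96     0.01897      0.1283     0.01571
  Δ          -0.07735      0.2321      0.2321      0.2321
  eq            1.883       0.251      0.3604      0.2478
  solve Keq expr → x = 0.07735; check Q = 5.9790e-06
Then change container volume by factor 2 (V_new/V_old).
Step 2:
                    X           G           A           M
  init         0.9413      0.1255      0.1802      0.1239
  Δ          -0.03929      0.1179      0.1179      0.1179
  eq            0.902      0.2434       0.298      0.2418
  solve Keq expr → x = 0.03929; check Q = 5.9790e-06

Q₀ = 2.8520e-14; Q < K (proceeds forward)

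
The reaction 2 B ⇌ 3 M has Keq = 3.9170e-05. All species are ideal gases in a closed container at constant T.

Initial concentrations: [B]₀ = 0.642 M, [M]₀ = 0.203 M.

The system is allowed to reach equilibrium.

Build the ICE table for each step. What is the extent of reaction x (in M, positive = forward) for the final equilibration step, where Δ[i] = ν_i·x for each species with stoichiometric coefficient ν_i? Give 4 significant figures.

x = -0.05825 M

Q₀ = 0.0203 vs Keq = 3.9170e-05 ⇒ Q>K, reverse
Step 1:
                   B          M
  Initial      0.642      0.203
  Change      0.1165    -0.1748
  Equil       0.7585    0.02825
  solve Keq expr → x = -0.05825; check Q = 3.9170e-05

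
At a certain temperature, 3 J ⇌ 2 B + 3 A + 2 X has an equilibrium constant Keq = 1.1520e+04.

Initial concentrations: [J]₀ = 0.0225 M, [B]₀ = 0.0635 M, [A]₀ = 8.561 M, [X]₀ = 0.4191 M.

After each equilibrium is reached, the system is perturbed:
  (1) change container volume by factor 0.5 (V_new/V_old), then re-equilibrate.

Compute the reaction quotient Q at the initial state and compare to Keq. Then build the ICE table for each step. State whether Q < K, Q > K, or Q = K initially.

Q₀ = 3.9013e+04 vs Keq = 1.1520e+04 ⇒ Q>K, reverse
Step 1:
                  J         B         A         X
  init       0.0225    0.0635     8.561    0.4191
  Δ        0.008835  -0.00589 -0.008835  -0.00589
  eq        0.03134   0.05761     8.552    0.4132
  solve Keq expr → x = -0.002945; check Q = 1.1520e+04
Then change container volume by factor 0.5 (V_new/V_old).
Step 2:
                  J         B         A         X
  init      0.06267    0.1152      17.1    0.8264
  Δ         0.05536  -0.03691  -0.05536  -0.03691
  eq          0.118   0.07831     17.05    0.7895
  solve Keq expr → x = -0.01845; check Q = 1.1520e+04

Q₀ = 3.9013e+04; Q > K (proceeds reverse)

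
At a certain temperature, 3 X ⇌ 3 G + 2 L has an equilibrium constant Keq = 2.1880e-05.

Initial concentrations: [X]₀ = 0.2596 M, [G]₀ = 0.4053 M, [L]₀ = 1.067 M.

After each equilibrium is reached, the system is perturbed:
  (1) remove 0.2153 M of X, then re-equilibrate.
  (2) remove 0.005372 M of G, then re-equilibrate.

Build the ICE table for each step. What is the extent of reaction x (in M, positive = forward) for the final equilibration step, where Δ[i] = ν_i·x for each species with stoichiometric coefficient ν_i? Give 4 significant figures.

Q₀ = 4.333 vs Keq = 2.1880e-05 ⇒ Q>K, reverse
Step 1:
                   X          G          L
  Initial     0.2596     0.4053      1.067
  Change      0.3846    -0.3846    -0.2564
  Equil       0.6442    0.02072     0.8106
  solve Keq expr → x = -0.1282; check Q = 2.1880e-05
Then remove 0.2153 M of X.
Step 2:
                   X          G          L
  Initial     0.4289    0.02072     0.8106
  Change    0.006661  -0.006661  -0.004441
  Equil       0.4355    0.01406     0.8062
  solve Keq expr → x = -0.00222; check Q = 2.1880e-05
Then remove 0.005372 M of G.
Step 3:
                   X          G          L
  Initial     0.4355   0.008691     0.8062
  Change   -0.005166   0.005166   0.003444
  Equil       0.4304    0.01386     0.8096
  solve Keq expr → x = 0.001722; check Q = 2.1880e-05

x = 0.001722 M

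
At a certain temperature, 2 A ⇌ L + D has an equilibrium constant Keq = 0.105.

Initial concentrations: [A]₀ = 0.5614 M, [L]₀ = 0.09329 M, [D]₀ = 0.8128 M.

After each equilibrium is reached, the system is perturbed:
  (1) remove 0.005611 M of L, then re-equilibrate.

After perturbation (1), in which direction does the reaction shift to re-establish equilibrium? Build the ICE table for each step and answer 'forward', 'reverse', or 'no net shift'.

Q₀ = 0.2406 vs Keq = 0.105 ⇒ Q>K, reverse
Step 1:
                  A         L         D
  Initial    0.5614   0.09329    0.8128
  Change    0.07633  -0.03816  -0.03816
  Equil      0.6377   0.05513    0.7746
  solve Keq expr → x = -0.03816; check Q = 0.105
Then remove 0.005611 M of L.
Step 2:
                  A         L         D
  Initial    0.6377   0.04952    0.7746
  Change  -0.007944  0.003972  0.003972
  Equil      0.6298   0.05349    0.7786
  solve Keq expr → x = 0.003972; check Q = 0.105

Direction: forward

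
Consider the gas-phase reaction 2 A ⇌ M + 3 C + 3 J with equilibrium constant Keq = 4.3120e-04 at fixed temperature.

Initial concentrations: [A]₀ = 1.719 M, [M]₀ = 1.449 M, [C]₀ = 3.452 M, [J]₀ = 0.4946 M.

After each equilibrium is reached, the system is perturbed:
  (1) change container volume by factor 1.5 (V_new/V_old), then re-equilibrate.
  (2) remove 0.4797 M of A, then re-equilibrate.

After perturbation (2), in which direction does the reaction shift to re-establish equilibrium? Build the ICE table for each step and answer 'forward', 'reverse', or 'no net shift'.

Direction: reverse

Q₀ = 2.441 vs Keq = 4.3120e-04 ⇒ Q>K, reverse
Step 1:
                   A          M          C          J
  I            1.719      1.449      3.452     0.4946
  C           0.3051    -0.1525    -0.4576    -0.4576
  E            2.024      1.296      2.994    0.03702
  solve Keq expr → x = -0.1525; check Q = 4.3120e-04
Then change container volume by factor 1.5 (V_new/V_old).
Step 2:
                   A          M          C          J
  I            1.349     0.8643      1.996    0.02468
  C         -0.01519   0.007595    0.02279    0.02279
  E            1.334     0.8719      2.019    0.04747
  solve Keq expr → x = 0.007595; check Q = 4.3120e-04
Then remove 0.4797 M of A.
Step 3:
                   A          M          C          J
  I           0.8545     0.8719      2.019    0.04747
  C         0.007816  -0.003908   -0.01172   -0.01172
  E           0.8623      0.868      2.007    0.03574
  solve Keq expr → x = -0.003908; check Q = 4.3120e-04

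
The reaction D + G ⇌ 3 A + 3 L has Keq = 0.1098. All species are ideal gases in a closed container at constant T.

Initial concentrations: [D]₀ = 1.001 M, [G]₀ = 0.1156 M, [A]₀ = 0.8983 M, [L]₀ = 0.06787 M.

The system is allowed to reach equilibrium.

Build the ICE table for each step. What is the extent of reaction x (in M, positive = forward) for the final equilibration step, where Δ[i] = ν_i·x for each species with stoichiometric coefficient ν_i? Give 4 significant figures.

x = 0.04185 M

Q₀ = 0.001958 vs Keq = 0.1098 ⇒ Q<K, forward
Step 1:
                  D         G         A         L
  init        1.001    0.1156    0.8983   0.06787
  Δ        -0.04185  -0.04185    0.1256    0.1256
  eq         0.9591   0.07375     1.024    0.1934
  solve Keq expr → x = 0.04185; check Q = 0.1098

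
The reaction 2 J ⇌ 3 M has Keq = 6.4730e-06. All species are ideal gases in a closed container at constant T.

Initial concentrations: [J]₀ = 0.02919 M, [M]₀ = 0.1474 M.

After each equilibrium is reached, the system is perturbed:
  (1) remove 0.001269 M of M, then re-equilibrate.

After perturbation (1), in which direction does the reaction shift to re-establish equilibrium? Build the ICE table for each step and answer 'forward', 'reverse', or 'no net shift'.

Q₀ = 3.759 vs Keq = 6.4730e-06 ⇒ Q>K, reverse
Step 1:
                    J           M
  init        0.02919      0.1474
  Δ           0.09517     -0.1428
  eq           0.1244    0.004643
  solve Keq expr → x = -0.04759; check Q = 6.4730e-06
Then remove 0.001269 M of M.
Step 2:
                    J           M
  init         0.1244    0.003374
  Δ       -8.3218e-04    0.001248
  eq           0.1235    0.004623
  solve Keq expr → x = 4.1609e-04; check Q = 6.4730e-06

Direction: forward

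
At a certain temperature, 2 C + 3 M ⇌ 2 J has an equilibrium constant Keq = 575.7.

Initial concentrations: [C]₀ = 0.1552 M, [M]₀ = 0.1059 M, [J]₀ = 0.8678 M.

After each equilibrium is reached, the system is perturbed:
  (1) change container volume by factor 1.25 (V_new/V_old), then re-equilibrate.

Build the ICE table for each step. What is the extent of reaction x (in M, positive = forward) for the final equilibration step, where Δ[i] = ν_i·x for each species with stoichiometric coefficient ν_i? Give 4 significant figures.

Q₀ = 2.6325e+04 vs Keq = 575.7 ⇒ Q>K, reverse
Step 1:
                   C          M          J
  Initial     0.1552     0.1059     0.8678
  Change     0.09774     0.1466   -0.09774
  Equil       0.2529     0.2525     0.7701
  solve Keq expr → x = -0.04887; check Q = 575.7
Then change container volume by factor 1.25 (V_new/V_old).
Step 2:
                   C          M          J
  Initial     0.2024      0.202      0.616
  Change     0.01998    0.02998   -0.01998
  Equil       0.2223      0.232     0.5961
  solve Keq expr → x = -0.009992; check Q = 575.7

x = -0.009992 M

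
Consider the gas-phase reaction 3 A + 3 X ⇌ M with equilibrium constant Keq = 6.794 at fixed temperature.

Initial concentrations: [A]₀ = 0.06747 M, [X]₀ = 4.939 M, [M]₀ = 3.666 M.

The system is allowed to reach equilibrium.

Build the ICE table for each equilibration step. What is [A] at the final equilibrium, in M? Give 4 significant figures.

Q₀ = 99.07 vs Keq = 6.794 ⇒ Q>K, reverse
Step 1:
                    A           X           M
  I           0.06747       4.939       3.666
  C           0.09383     0.09383    -0.03128
  E            0.1613       5.033       3.635
  solve Keq expr → x = -0.03128; check Q = 6.794

[A]_eq = 0.1613 M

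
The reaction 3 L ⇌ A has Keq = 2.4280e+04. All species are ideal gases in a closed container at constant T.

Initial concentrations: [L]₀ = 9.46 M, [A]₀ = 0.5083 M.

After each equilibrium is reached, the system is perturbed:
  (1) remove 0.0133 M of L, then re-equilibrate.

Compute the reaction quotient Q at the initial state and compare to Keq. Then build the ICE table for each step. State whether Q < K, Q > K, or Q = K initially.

Q₀ = 6.0041e-04; Q < K (proceeds forward)

Q₀ = 6.0041e-04 vs Keq = 2.4280e+04 ⇒ Q<K, forward
Step 1:
                  L         A
  Initial      9.46    0.5083
  Change     -9.407     3.136
  Equil     0.05314     3.644
  solve Keq expr → x = 3.136; check Q = 2.4280e+04
Then remove 0.0133 M of L.
Step 2:
                  L         A
  Initial   0.03984     3.644
  Change    0.01328 -0.004426
  Equil     0.05312     3.639
  solve Keq expr → x = -0.004426; check Q = 2.4280e+04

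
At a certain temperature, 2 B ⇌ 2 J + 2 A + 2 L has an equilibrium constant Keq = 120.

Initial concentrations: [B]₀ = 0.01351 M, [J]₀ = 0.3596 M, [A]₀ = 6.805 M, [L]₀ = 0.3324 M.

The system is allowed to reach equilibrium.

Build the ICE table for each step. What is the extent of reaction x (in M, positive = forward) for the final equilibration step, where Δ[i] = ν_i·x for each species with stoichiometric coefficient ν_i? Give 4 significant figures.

Q₀ = 3625 vs Keq = 120 ⇒ Q>K, reverse
Step 1:
                    B           J           A           L
  init        0.01351      0.3596       6.805      0.3324
  Δ           0.04303    -0.04303    -0.04303    -0.04303
  eq          0.05654      0.3166       6.762      0.2894
  solve Keq expr → x = -0.02152; check Q = 120

x = -0.02152 M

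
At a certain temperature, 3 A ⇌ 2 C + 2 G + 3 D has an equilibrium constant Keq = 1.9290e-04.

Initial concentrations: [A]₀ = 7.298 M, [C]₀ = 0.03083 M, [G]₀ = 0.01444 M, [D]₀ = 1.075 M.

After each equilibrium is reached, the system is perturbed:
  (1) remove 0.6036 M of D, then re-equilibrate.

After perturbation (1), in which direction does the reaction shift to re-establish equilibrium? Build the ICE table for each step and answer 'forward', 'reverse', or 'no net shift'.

Direction: forward

Q₀ = 6.3343e-10 vs Keq = 1.9290e-04 ⇒ Q<K, forward
Step 1:
                  A         C         G         D
  I           7.298   0.03083   0.01444     1.075
  C         -0.4966    0.3311    0.3311    0.4966
  E           6.801    0.3619    0.3455     1.572
  solve Keq expr → x = 0.1655; check Q = 1.9290e-04
Then remove 0.6036 M of D.
Step 2:
                  A         C         G         D
  I           6.801    0.3619    0.3455     0.968
  C         -0.1454   0.09693   0.09693    0.1454
  E           6.656    0.4588    0.4424     1.113
  solve Keq expr → x = 0.04847; check Q = 1.9290e-04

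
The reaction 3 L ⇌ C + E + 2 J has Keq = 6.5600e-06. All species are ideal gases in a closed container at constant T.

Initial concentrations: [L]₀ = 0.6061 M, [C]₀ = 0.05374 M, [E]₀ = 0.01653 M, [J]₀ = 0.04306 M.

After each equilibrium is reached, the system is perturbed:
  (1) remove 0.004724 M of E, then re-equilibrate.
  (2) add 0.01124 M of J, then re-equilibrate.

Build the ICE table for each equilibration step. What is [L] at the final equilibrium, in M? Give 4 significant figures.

[L]_eq = 0.6098 M

Q₀ = 7.3975e-06 vs Keq = 6.5600e-06 ⇒ Q>K, reverse
Step 1:
                  L         C         E         J
  init       0.6061   0.05374   0.01653   0.04306
  Δ        0.001902 -6.3399e-04 -6.3399e-04 -0.001268
  eq          0.608   0.05311    0.0159   0.04179
  solve Keq expr → x = -6.3399e-04; check Q = 6.5600e-06
Then remove 0.004724 M of E.
Step 2:
                  L         C         E         J
  init        0.608   0.05311   0.01117   0.04179
  Δ       -0.005067  0.001689  0.001689  0.003378
  eq         0.6029   0.05479   0.01286   0.04517
  solve Keq expr → x = 0.001689; check Q = 6.5600e-06
Then add 0.01124 M of J.
Step 3:
                  L         C         E         J
  init       0.6029   0.05479   0.01286   0.05641
  Δ        0.006904 -0.002301 -0.002301 -0.004602
  eq         0.6098   0.05249   0.01056   0.05181
  solve Keq expr → x = -0.002301; check Q = 6.5600e-06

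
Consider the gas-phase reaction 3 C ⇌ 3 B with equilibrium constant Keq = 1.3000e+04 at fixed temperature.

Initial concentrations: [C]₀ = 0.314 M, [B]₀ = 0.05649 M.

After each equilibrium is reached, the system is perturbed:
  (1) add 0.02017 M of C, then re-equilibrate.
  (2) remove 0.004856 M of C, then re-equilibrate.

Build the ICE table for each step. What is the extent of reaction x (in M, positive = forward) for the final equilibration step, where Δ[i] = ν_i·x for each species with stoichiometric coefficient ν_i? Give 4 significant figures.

x = -0.001553 M

Q₀ = 0.005823 vs Keq = 1.3000e+04 ⇒ Q<K, forward
Step 1:
                   C          B
  init         0.314    0.05649
  Δ          -0.2989     0.2989
  eq         0.01511     0.3554
  solve Keq expr → x = 0.09963; check Q = 1.3000e+04
Then add 0.02017 M of C.
Step 2:
                   C          B
  init       0.03528     0.3554
  Δ         -0.01935    0.01935
  eq         0.01594     0.3747
  solve Keq expr → x = 0.006449; check Q = 1.3000e+04
Then remove 0.004856 M of C.
Step 3:
                   C          B
  init       0.01108     0.3747
  Δ         0.004658  -0.004658
  eq         0.01574     0.3701
  solve Keq expr → x = -0.001553; check Q = 1.3000e+04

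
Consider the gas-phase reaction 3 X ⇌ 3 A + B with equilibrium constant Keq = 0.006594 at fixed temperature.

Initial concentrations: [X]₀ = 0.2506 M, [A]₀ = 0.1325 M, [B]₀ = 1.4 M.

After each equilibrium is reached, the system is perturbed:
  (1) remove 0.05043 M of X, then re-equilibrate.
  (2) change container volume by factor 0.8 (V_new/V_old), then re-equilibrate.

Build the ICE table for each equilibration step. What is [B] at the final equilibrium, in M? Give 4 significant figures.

[B]_eq = 1.714 M

Q₀ = 0.2069 vs Keq = 0.006594 ⇒ Q>K, reverse
Step 1:
                    X           A           B
  init         0.2506      0.1325         1.4
  Δ           0.07721    -0.07721    -0.02574
  eq           0.3278     0.05529       1.374
  solve Keq expr → x = -0.02574; check Q = 0.006594
Then remove 0.05043 M of X.
Step 2:
                    X           A           B
  init         0.2774     0.05529       1.374
  Δ          0.007254   -0.007254   -0.002418
  eq           0.2846     0.04804       1.372
  solve Keq expr → x = -0.002418; check Q = 0.006594
Then change container volume by factor 0.8 (V_new/V_old).
Step 3:
                    X           A           B
  init         0.3558     0.06005       1.715
  Δ          0.003709   -0.003709   -0.001236
  eq           0.3595     0.05634       1.714
  solve Keq expr → x = -0.001236; check Q = 0.006594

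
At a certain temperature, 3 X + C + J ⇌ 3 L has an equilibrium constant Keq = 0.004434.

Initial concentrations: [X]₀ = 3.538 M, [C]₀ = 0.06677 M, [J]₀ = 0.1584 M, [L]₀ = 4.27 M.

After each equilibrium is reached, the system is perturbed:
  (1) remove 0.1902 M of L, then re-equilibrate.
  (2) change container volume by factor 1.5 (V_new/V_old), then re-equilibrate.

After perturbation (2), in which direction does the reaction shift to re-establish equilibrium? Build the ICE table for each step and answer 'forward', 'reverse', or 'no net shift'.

Q₀ = 166.2 vs Keq = 0.004434 ⇒ Q>K, reverse
Step 1:
                   X          C          J          L
  init         3.538    0.06677     0.1584       4.27
  Δ            3.083      1.028      1.028     -3.083
  eq           6.621      1.095      1.186      1.187
  solve Keq expr → x = -1.028; check Q = 0.004434
Then remove 0.1902 M of L.
Step 2:
                   X          C          J          L
  init         6.621      1.095      1.186     0.9965
  Δ          -0.1351   -0.04504   -0.04504     0.1351
  eq           6.486       1.05      1.141      1.132
  solve Keq expr → x = 0.04504; check Q = 0.004434
Then change container volume by factor 1.5 (V_new/V_old).
Step 3:
                   X          C          J          L
  init         4.324     0.6997     0.7608     0.7544
  Δ           0.1362    0.04539    0.04539    -0.1362
  eq            4.46     0.7451     0.8061     0.6182
  solve Keq expr → x = -0.04539; check Q = 0.004434

Direction: reverse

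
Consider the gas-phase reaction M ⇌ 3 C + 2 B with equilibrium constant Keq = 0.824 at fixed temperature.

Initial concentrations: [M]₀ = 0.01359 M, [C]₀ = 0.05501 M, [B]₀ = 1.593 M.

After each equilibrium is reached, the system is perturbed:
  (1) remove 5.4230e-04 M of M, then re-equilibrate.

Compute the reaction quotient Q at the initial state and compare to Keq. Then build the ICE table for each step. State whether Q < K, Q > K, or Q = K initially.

Q₀ = 0.03108; Q < K (proceeds forward)

Q₀ = 0.03108 vs Keq = 0.824 ⇒ Q<K, forward
Step 1:
                   M          C          B
  Initial    0.01359    0.05501      1.593
  Change    -0.01135    0.03406     0.0227
  Equil     0.002238    0.08907      1.616
  solve Keq expr → x = 0.01135; check Q = 0.824
Then remove 5.4230e-04 M of M.
Step 2:
                   M          C          B
  Initial   0.001696    0.08907      1.616
  Change  4.4157e-04  -0.001325 -8.8313e-04
  Equil     0.002138    0.08774      1.615
  solve Keq expr → x = -4.4157e-04; check Q = 0.824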